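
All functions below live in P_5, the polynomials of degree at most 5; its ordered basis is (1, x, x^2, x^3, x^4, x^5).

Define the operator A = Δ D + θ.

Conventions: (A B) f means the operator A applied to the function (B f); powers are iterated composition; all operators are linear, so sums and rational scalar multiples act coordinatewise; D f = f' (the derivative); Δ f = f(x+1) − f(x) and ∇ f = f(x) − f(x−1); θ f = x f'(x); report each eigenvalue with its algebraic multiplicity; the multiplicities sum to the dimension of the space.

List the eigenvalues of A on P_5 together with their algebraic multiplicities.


image of 1: 0
image of x: x
image of x^2: 2x^2 + 2
image of x^3: 3x^3 + 6x + 3
image of x^4: 4x^4 + 12x^2 + 12x + 4
image of x^5: 5x^5 + 20x^3 + 30x^2 + 20x + 5
the matrix is upper triangular; its diagonal is (0, 1, 2, 3, 4, 5)
for a triangular matrix the eigenvalues are the diagonal entries, with algebraic multiplicity their repetition count

λ = 0 (multiplicity 1), λ = 1 (multiplicity 1), λ = 2 (multiplicity 1), λ = 3 (multiplicity 1), λ = 4 (multiplicity 1), λ = 5 (multiplicity 1)


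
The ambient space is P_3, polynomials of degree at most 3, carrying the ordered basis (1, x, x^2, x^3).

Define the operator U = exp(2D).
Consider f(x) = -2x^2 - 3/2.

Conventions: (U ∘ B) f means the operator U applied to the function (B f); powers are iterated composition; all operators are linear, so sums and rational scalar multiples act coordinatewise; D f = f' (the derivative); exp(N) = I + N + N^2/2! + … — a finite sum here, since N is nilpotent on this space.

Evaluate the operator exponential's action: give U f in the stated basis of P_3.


order-1 term: -8x
order-2 term: -8
the series for exp(2D) f terminates at order 2
exp(2D) f = -2x^2 - 8x - 19/2

the result is g(x) = -2x^2 - 8x - 19/2


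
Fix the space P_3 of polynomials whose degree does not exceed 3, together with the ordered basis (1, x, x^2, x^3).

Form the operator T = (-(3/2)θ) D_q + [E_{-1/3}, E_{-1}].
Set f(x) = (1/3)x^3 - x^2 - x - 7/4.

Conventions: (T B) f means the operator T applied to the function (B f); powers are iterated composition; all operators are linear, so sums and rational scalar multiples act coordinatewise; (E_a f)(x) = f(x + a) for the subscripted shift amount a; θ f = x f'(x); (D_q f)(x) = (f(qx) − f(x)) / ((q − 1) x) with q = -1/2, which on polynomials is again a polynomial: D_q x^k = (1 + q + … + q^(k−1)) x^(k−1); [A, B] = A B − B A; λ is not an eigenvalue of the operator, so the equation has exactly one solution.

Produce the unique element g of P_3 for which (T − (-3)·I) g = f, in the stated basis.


the result is g(x) = (1/9)x^3 - (1/4)x^2 - (19/48)x - 7/12

write g with unknown coordinates in the stated basis and equate coefficients in (T − (-3)·I) g = f
solving from the highest basis element down gives g = (1/9)x^3 - (1/4)x^2 - (19/48)x - 7/12
check: T g = -(1/4)x^2 + (3/16)x
so T g − (-3)·g = (1/3)x^3 - x^2 - x - 7/4 = f ✓


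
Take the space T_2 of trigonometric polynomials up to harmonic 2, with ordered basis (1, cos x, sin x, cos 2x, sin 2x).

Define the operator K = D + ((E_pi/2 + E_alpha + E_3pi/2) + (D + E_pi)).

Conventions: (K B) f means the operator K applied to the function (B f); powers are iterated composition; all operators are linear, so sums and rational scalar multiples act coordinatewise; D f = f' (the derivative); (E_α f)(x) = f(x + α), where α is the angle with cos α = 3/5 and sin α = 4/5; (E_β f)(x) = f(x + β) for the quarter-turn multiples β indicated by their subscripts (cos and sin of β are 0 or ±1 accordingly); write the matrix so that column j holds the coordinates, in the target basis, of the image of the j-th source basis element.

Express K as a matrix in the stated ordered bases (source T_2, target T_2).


image of 1: 4
image of cos x: -(2/5)cos x - (14/5)sin x
image of sin x: (14/5)cos x - (2/5)sin x
image of cos 2x: -(32/25)cos 2x - (124/25)sin 2x
image of sin 2x: (124/25)cos 2x - (32/25)sin 2x
each image's coordinates form column j of the matrix

the matrix is [[4, 0, 0, 0, 0]; [0, -2/5, 14/5, 0, 0]; [0, -14/5, -2/5, 0, 0]; [0, 0, 0, -32/25, 124/25]; [0, 0, 0, -124/25, -32/25]] (rows listed top to bottom)


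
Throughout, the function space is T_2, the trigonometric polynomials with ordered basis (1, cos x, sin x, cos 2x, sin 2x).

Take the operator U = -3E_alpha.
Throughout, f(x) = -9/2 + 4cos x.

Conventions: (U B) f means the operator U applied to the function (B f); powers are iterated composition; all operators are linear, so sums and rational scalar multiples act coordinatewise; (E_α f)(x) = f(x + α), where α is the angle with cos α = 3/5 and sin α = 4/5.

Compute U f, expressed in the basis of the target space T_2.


g(x) = 27/2 - (36/5)cos x + (48/5)sin x

E_alpha f = -9/2 + (12/5)cos x - (16/5)sin x
(-3E_alpha) f = 27/2 - (36/5)cos x + (48/5)sin x


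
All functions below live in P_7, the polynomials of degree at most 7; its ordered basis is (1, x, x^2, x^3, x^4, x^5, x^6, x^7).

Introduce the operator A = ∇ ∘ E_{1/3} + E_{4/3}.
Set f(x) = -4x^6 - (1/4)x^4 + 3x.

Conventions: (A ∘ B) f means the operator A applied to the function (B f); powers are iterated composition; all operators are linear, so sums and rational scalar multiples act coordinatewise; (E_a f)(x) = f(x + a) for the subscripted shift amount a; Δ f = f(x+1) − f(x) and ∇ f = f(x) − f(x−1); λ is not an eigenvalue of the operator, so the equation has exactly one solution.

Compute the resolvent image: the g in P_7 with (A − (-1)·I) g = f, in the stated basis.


write g with unknown coordinates in the stated basis and equate coefficients in (A − (-1)·I) g = f
solving from the highest basis element down gives g = -2x^6 + 14x^5 - (481/8)x^4 + (25223/108)x^3 - (1403/2)x^2 + (893851/648)x - 36554/27
check: A g = -2x^6 - 14x^5 + (479/8)x^4 - (25223/108)x^3 + (1403/2)x^2 - (891907/648)x + 36554/27
so A g − (-1)·g = -4x^6 - (1/4)x^4 + 3x = f ✓

the image equals g(x) = -2x^6 + 14x^5 - (481/8)x^4 + (25223/108)x^3 - (1403/2)x^2 + (893851/648)x - 36554/27


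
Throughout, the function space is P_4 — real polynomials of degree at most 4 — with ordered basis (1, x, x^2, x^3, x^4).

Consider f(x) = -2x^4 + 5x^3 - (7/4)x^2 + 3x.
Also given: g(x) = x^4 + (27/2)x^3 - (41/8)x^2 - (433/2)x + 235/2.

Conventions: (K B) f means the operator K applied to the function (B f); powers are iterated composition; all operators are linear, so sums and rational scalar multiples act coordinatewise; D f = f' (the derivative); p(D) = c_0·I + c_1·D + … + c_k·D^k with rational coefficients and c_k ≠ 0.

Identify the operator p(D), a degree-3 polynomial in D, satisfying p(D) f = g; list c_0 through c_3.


D^0 f = -2x^4 + 5x^3 - (7/4)x^2 + 3x
D^1 f = -8x^3 + 15x^2 - (7/2)x + 3
D^2 f = -24x^2 + 30x - 7/2
D^3 f = -48x + 30
matching coefficients of g against c_0 f + c_1 Df + … from the top degree down determines the c_i
solution: c_0 = -1/2, c_1 = -2, c_2 = -1, c_3 = 4

p(D) = -(1/2)·I − 2·D − D^2 + 4·D^3, i.e. c_0 = -1/2, c_1 = -2, c_2 = -1, c_3 = 4


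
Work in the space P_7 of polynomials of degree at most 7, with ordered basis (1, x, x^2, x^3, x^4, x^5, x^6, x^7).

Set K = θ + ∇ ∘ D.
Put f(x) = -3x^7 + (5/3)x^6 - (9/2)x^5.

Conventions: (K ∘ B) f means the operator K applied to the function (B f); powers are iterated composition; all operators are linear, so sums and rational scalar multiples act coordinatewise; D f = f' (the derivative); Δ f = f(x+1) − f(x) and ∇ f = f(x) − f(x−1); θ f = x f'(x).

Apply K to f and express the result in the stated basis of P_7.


the result is g(x) = -21x^7 + 10x^6 - (297/2)x^5 + 365x^4 - 610x^3 + 550x^2 - 266x + 107/2

θ f = -21x^7 + 10x^6 - (45/2)x^5
D f = -21x^6 + 10x^5 - (45/2)x^4
∇ D f = -126x^5 + 365x^4 - 610x^3 + 550x^2 - 266x + 107/2
(θ + ∇ ∘ D) f = -21x^7 + 10x^6 - (297/2)x^5 + 365x^4 - 610x^3 + 550x^2 - 266x + 107/2


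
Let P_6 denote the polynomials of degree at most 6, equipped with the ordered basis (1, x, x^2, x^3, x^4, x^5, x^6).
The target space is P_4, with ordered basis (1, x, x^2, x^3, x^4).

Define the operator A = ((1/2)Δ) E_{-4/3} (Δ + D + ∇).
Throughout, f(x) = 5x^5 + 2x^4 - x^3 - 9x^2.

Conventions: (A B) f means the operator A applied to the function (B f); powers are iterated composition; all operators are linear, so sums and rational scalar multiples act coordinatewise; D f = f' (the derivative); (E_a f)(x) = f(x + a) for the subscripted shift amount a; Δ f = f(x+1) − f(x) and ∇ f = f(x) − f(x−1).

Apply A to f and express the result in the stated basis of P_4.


the result is g(x) = 150x^3 - 339x^2 + 381x - 1664/9

Δ f = 25x^4 + 58x^3 + 59x^2 + 12x - 3
D f = 25x^4 + 8x^3 - 3x^2 - 18x
∇ f = 25x^4 - 42x^3 + 35x^2 - 32x + 11
(Δ + D + ∇) f = 75x^4 + 24x^3 + 91x^2 - 38x + 8
E_{-4/3} (Δ + D + ∇) f = 75x^4 - 376x^3 + 795x^2 - (7774/9)x + 10816/27
Δ E_{-4/3} (Δ + D + ∇) f = 300x^3 - 678x^2 + 762x - 3328/9
((1/2)Δ) E_{-4/3} (Δ + D + ∇) f = 150x^3 - 339x^2 + 381x - 1664/9


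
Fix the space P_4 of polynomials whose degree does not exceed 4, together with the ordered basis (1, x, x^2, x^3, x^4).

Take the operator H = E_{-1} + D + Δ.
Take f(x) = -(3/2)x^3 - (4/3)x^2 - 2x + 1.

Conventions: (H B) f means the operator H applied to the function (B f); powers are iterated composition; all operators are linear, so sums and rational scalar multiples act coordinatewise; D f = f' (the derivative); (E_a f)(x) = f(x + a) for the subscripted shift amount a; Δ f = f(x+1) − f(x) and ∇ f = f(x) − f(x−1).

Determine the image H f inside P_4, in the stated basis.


g(x) = -(3/2)x^3 - (35/6)x^2 - (41/3)x - 11/3

E_{-1} f = -(3/2)x^3 + (19/6)x^2 - (23/6)x + 19/6
D f = -(9/2)x^2 - (8/3)x - 2
Δ f = -(9/2)x^2 - (43/6)x - 29/6
(E_{-1} + D + Δ) f = -(3/2)x^3 - (35/6)x^2 - (41/3)x - 11/3


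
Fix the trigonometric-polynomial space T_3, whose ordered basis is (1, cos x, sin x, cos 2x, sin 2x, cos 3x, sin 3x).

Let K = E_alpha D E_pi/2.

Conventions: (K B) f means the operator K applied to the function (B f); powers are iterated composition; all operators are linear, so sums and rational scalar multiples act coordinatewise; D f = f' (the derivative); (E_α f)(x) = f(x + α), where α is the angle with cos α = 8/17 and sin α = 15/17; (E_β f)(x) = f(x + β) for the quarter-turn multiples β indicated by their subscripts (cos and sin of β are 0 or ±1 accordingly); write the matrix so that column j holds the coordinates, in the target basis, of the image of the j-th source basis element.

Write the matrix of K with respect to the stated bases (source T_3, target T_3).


the matrix is [[0, 0, 0, 0, 0, 0, 0]; [0, -8/17, -15/17, 0, 0, 0, 0]; [0, 15/17, -8/17, 0, 0, 0, 0]; [0, 0, 0, 480/289, 322/289, 0, 0]; [0, 0, 0, -322/289, 480/289, 0, 0]; [0, 0, 0, 0, 0, -14664/4913, -1485/4913]; [0, 0, 0, 0, 0, 1485/4913, -14664/4913]] (rows listed top to bottom)

image of 1: 0
image of cos x: -(8/17)cos x + (15/17)sin x
image of sin x: -(15/17)cos x - (8/17)sin x
image of cos 2x: (480/289)cos 2x - (322/289)sin 2x
image of sin 2x: (322/289)cos 2x + (480/289)sin 2x
image of cos 3x: -(14664/4913)cos 3x + (1485/4913)sin 3x
image of sin 3x: -(1485/4913)cos 3x - (14664/4913)sin 3x
each image's coordinates form column j of the matrix


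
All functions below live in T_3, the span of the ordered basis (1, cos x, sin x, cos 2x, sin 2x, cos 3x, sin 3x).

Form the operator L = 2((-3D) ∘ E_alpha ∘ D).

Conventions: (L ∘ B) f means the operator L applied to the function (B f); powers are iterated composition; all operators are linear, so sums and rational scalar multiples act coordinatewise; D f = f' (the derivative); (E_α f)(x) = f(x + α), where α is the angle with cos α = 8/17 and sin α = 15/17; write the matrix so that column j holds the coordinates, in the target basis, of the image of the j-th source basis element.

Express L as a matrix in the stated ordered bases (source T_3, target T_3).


image of 1: 0
image of cos x: (48/17)cos x - (90/17)sin x
image of sin x: (90/17)cos x + (48/17)sin x
image of cos 2x: -(3864/289)cos 2x - (5760/289)sin 2x
image of sin 2x: (5760/289)cos 2x - (3864/289)sin 2x
image of cos 3x: -(263952/4913)cos 3x + (26730/4913)sin 3x
image of sin 3x: -(26730/4913)cos 3x - (263952/4913)sin 3x
each image's coordinates form column j of the matrix

the matrix is [[0, 0, 0, 0, 0, 0, 0]; [0, 48/17, 90/17, 0, 0, 0, 0]; [0, -90/17, 48/17, 0, 0, 0, 0]; [0, 0, 0, -3864/289, 5760/289, 0, 0]; [0, 0, 0, -5760/289, -3864/289, 0, 0]; [0, 0, 0, 0, 0, -263952/4913, -26730/4913]; [0, 0, 0, 0, 0, 26730/4913, -263952/4913]] (rows listed top to bottom)


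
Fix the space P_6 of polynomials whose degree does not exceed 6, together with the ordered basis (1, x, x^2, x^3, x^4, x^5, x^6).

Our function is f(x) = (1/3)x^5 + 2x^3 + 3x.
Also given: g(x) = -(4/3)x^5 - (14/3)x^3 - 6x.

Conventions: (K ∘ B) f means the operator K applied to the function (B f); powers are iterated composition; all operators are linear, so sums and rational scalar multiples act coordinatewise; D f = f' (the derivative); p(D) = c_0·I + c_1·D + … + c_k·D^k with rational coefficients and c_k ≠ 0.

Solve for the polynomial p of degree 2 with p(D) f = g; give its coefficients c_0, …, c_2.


D^0 f = (1/3)x^5 + 2x^3 + 3x
D^1 f = (5/3)x^4 + 6x^2 + 3
D^2 f = (20/3)x^3 + 12x
matching coefficients of g against c_0 f + c_1 Df + … from the top degree down determines the c_i
solution: c_0 = -4, c_1 = 0, c_2 = 1/2

p(D) = -4·I + (1/2)·D^2, i.e. c_0 = -4, c_1 = 0, c_2 = 1/2


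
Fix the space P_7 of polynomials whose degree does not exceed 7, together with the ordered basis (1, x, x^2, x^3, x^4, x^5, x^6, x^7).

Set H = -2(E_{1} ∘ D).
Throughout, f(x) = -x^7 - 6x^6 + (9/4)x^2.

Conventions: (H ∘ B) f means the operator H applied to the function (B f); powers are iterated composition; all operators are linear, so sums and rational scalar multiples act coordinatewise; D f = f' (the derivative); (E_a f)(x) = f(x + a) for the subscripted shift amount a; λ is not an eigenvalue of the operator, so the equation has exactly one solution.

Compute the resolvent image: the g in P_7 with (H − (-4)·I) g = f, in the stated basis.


write g with unknown coordinates in the stated basis and equate coefficients in (H − (-4)·I) g = f
solving from the highest basis element down gives g = -(1/4)x^7 - (19/8)x^6 - (99/8)x^5 - (1275/16)x^4 - (2975/8)x^3 - (10443/8)x^2 - (12255/4)x - 28747/8
check: H g = (7/2)x^6 + (99/2)x^5 + (1275/4)x^4 + (2975/2)x^3 + (20895/4)x^2 + 12255x + 28747/2
so H g − (-4)·g = -x^7 - 6x^6 + (9/4)x^2 = f ✓

the image equals g(x) = -(1/4)x^7 - (19/8)x^6 - (99/8)x^5 - (1275/16)x^4 - (2975/8)x^3 - (10443/8)x^2 - (12255/4)x - 28747/8


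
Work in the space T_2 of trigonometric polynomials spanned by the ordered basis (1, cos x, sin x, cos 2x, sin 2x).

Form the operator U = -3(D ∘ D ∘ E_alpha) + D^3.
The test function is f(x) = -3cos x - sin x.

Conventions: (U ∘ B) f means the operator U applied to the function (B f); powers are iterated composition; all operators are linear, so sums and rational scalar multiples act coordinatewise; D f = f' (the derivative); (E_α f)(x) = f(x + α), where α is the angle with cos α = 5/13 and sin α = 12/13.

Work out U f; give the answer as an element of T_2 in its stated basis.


E_alpha f = -(27/13)cos x + (31/13)sin x
D E_alpha f = (31/13)cos x + (27/13)sin x
D D E_alpha f = (27/13)cos x - (31/13)sin x
(-3(D ∘ D ∘ E_alpha)) f = -(81/13)cos x + (93/13)sin x
D f = -cos x + 3sin x
D D f = 3cos x + sin x
D D D f = cos x - 3sin x
(-3(D ∘ D ∘ E_alpha) + D^3) f = -(68/13)cos x + (54/13)sin x

g(x) = -(68/13)cos x + (54/13)sin x


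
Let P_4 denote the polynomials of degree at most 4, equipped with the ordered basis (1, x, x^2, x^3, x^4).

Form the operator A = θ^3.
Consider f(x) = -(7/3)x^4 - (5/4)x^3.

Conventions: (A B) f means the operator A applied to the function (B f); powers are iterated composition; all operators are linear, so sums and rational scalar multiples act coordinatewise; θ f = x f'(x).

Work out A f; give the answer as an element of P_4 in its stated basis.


g(x) = -(448/3)x^4 - (135/4)x^3

θ f = -(28/3)x^4 - (15/4)x^3
θ θ f = -(112/3)x^4 - (45/4)x^3
θ θ θ f = -(448/3)x^4 - (135/4)x^3


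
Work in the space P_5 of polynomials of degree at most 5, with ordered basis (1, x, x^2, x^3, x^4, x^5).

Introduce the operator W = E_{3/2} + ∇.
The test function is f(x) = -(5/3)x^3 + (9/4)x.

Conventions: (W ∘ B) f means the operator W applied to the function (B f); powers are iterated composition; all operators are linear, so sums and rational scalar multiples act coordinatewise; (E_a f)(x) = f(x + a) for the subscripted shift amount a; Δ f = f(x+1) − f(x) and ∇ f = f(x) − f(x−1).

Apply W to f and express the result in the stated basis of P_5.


E_{3/2} f = -(5/3)x^3 - (15/2)x^2 - 9x - 9/4
∇ f = -5x^2 + 5x + 7/12
(E_{3/2} + ∇) f = -(5/3)x^3 - (25/2)x^2 - 4x - 5/3

the result is g(x) = -(5/3)x^3 - (25/2)x^2 - 4x - 5/3


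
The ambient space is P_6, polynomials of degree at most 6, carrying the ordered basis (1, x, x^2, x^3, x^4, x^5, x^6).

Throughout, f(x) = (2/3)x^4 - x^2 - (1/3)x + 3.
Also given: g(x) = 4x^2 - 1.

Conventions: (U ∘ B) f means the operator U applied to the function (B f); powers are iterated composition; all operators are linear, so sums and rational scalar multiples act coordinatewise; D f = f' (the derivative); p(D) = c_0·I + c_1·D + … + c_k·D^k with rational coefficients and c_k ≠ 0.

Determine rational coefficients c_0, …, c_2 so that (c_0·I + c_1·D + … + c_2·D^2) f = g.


D^0 f = (2/3)x^4 - x^2 - (1/3)x + 3
D^1 f = (8/3)x^3 - 2x - 1/3
D^2 f = 8x^2 - 2
matching coefficients of g against c_0 f + c_1 Df + … from the top degree down determines the c_i
solution: c_0 = 0, c_1 = 0, c_2 = 1/2

c_0 = 0, c_1 = 0, c_2 = 1/2


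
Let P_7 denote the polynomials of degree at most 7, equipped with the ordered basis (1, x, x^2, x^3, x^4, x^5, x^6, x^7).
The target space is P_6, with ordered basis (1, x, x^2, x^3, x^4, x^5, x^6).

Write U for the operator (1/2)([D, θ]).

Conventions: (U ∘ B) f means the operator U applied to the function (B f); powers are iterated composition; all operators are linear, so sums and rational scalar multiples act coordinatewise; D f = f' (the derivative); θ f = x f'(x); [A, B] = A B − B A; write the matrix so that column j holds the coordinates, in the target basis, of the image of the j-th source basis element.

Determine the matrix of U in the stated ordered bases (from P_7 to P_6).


the matrix is [[0, 1/2, 0, 0, 0, 0, 0, 0]; [0, 0, 1, 0, 0, 0, 0, 0]; [0, 0, 0, 3/2, 0, 0, 0, 0]; [0, 0, 0, 0, 2, 0, 0, 0]; [0, 0, 0, 0, 0, 5/2, 0, 0]; [0, 0, 0, 0, 0, 0, 3, 0]; [0, 0, 0, 0, 0, 0, 0, 7/2]] (rows listed top to bottom)

image of 1: 0
image of x: 1/2
image of x^2: x
image of x^3: (3/2)x^2
image of x^4: 2x^3
image of x^5: (5/2)x^4
image of x^6: 3x^5
image of x^7: (7/2)x^6
each image's coordinates form column j of the matrix


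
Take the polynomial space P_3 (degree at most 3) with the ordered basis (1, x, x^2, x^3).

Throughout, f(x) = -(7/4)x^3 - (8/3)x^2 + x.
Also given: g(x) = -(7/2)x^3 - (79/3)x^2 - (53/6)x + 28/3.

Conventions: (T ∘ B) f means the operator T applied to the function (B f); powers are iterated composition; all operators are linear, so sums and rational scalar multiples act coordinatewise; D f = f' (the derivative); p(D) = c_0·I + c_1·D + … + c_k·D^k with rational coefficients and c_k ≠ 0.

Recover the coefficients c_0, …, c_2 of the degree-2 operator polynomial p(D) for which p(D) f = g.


D^0 f = -(7/4)x^3 - (8/3)x^2 + x
D^1 f = -(21/4)x^2 - (16/3)x + 1
D^2 f = -(21/2)x - 16/3
matching coefficients of g against c_0 f + c_1 Df + … from the top degree down determines the c_i
solution: c_0 = 2, c_1 = 4, c_2 = -1

c_0 = 2, c_1 = 4, c_2 = -1


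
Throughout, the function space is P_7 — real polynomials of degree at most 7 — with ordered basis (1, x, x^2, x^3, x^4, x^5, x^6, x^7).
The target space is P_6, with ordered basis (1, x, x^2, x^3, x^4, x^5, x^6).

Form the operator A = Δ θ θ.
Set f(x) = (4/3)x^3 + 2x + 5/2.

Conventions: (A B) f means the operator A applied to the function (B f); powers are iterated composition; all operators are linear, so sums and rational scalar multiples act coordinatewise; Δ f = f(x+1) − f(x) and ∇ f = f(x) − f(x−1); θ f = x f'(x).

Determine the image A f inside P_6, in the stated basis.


the result is g(x) = 36x^2 + 36x + 14

θ f = 4x^3 + 2x
θ θ f = 12x^3 + 2x
Δ θ θ f = 36x^2 + 36x + 14


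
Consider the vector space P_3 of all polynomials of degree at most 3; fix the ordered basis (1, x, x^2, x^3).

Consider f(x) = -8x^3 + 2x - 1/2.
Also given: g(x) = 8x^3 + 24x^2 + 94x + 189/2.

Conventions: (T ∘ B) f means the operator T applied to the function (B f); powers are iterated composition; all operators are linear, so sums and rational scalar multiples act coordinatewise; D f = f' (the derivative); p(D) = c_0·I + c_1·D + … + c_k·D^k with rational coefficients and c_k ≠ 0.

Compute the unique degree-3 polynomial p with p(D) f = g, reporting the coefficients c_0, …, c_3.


D^0 f = -8x^3 + 2x - 1/2
D^1 f = -24x^2 + 2
D^2 f = -48x
D^3 f = -48
matching coefficients of g against c_0 f + c_1 Df + … from the top degree down determines the c_i
solution: c_0 = -1, c_1 = -1, c_2 = -2, c_3 = -2

p(D) = -I − D − 2·D^2 − 2·D^3, i.e. c_0 = -1, c_1 = -1, c_2 = -2, c_3 = -2


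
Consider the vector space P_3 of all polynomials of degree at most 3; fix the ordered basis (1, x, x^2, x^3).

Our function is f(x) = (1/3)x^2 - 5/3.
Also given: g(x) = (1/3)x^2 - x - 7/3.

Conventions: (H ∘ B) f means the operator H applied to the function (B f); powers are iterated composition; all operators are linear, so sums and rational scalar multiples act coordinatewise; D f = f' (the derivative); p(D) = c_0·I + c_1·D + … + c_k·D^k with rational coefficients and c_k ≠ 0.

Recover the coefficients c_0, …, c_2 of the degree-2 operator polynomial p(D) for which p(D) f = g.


p(D) = I − (3/2)·D − D^2, i.e. c_0 = 1, c_1 = -3/2, c_2 = -1

D^0 f = (1/3)x^2 - 5/3
D^1 f = (2/3)x
D^2 f = 2/3
matching coefficients of g against c_0 f + c_1 Df + … from the top degree down determines the c_i
solution: c_0 = 1, c_1 = -3/2, c_2 = -1


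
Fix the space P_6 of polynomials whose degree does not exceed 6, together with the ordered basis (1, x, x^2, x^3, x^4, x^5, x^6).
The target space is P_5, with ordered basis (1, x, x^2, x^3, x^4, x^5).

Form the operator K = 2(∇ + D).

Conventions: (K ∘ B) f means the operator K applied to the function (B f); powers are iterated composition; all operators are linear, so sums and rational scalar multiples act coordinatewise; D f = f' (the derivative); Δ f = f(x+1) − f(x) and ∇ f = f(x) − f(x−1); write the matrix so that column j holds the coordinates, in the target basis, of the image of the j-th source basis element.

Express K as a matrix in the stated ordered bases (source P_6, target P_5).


the matrix is [[0, 4, -2, 2, -2, 2, -2]; [0, 0, 8, -6, 8, -10, 12]; [0, 0, 0, 12, -12, 20, -30]; [0, 0, 0, 0, 16, -20, 40]; [0, 0, 0, 0, 0, 20, -30]; [0, 0, 0, 0, 0, 0, 24]] (rows listed top to bottom)

image of 1: 0
image of x: 4
image of x^2: 8x - 2
image of x^3: 12x^2 - 6x + 2
image of x^4: 16x^3 - 12x^2 + 8x - 2
image of x^5: 20x^4 - 20x^3 + 20x^2 - 10x + 2
image of x^6: 24x^5 - 30x^4 + 40x^3 - 30x^2 + 12x - 2
each image's coordinates form column j of the matrix


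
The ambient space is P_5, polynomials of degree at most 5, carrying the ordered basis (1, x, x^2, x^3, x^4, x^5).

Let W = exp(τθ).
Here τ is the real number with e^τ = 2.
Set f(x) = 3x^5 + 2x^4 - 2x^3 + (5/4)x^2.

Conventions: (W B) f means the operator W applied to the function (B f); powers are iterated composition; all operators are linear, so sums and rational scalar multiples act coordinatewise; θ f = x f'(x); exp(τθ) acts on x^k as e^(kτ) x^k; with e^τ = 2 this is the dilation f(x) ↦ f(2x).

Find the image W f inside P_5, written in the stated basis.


the image equals g(x) = 96x^5 + 32x^4 - 16x^3 + 5x^2

exp(τθ) x^k = e^(kτ) x^k; with e^τ = 2 this sends x^k to 2^k x^k
x^2 ↦ 4 x^2
x^3 ↦ 8 x^3
x^4 ↦ 16 x^4
x^5 ↦ 32 x^5
applying this coordinatewise to f: exp(τθ) f = 96x^5 + 32x^4 - 16x^3 + 5x^2


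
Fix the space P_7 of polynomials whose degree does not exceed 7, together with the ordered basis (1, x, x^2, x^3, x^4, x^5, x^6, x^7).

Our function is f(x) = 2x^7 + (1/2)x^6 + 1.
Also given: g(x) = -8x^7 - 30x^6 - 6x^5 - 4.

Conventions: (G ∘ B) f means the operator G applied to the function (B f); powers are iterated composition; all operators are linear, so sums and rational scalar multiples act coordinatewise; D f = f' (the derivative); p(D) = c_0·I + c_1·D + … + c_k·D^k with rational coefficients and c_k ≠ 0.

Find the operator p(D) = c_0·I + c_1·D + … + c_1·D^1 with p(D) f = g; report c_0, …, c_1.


D^0 f = 2x^7 + (1/2)x^6 + 1
D^1 f = 14x^6 + 3x^5
matching coefficients of g against c_0 f + c_1 Df + … from the top degree down determines the c_i
solution: c_0 = -4, c_1 = -2

p(D) = -4·I − 2·D, i.e. c_0 = -4, c_1 = -2


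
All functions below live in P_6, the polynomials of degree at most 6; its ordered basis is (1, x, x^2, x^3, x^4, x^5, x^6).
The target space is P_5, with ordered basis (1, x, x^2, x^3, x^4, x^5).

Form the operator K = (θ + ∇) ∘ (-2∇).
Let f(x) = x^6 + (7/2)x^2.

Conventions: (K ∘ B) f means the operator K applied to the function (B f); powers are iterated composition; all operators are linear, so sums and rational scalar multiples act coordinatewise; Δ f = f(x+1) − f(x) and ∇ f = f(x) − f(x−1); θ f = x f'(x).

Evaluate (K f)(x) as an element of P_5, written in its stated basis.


g(x) = -60x^5 + 60x^4 + 120x^3 - 360x^2 + 334x - 138

∇ f = 6x^5 - 15x^4 + 20x^3 - 15x^2 + 13x - 9/2
(-2∇) f = -12x^5 + 30x^4 - 40x^3 + 30x^2 - 26x + 9
θ (-2∇) f = -60x^5 + 120x^4 - 120x^3 + 60x^2 - 26x
∇ (-2∇) f = -60x^4 + 240x^3 - 420x^2 + 360x - 138
(θ + ∇) (-2∇) f = -60x^5 + 60x^4 + 120x^3 - 360x^2 + 334x - 138


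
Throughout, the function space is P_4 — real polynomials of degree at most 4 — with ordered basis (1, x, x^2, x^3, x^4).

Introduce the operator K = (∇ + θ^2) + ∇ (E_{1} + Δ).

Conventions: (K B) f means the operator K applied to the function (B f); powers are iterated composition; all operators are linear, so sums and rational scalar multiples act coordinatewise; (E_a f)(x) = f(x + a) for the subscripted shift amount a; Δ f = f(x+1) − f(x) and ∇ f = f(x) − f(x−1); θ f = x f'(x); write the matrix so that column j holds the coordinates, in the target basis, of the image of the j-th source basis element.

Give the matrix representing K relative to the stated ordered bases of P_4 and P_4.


image of 1: 0
image of x: x + 2
image of x^2: 4x^2 + 4x + 2
image of x^3: 9x^3 + 6x^2 + 6x + 2
image of x^4: 16x^4 + 8x^3 + 12x^2 + 8x + 2
each image's coordinates form column j of the matrix

the matrix is [[0, 2, 2, 2, 2]; [0, 1, 4, 6, 8]; [0, 0, 4, 6, 12]; [0, 0, 0, 9, 8]; [0, 0, 0, 0, 16]] (rows listed top to bottom)


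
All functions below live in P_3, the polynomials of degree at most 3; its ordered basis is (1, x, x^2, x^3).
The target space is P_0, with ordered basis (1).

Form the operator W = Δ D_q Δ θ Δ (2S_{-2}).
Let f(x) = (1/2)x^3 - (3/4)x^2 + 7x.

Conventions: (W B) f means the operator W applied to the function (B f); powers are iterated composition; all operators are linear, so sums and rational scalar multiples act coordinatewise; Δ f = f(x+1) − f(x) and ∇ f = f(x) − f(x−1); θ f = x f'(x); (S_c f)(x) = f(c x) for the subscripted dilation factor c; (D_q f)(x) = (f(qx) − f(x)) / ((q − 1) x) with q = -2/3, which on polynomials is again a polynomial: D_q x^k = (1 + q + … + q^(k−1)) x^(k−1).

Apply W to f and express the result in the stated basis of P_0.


g(x) = 0

S_{-2} f = -4x^3 - 3x^2 - 14x
(2S_{-2}) f = -8x^3 - 6x^2 - 28x
Δ (2S_{-2}) f = -24x^2 - 36x - 42
θ Δ (2S_{-2}) f = -48x^2 - 36x
Δ θ Δ (2S_{-2}) f = -96x - 84
D_q (Δ θ Δ) (2S_{-2}) f = -96
Δ D_q (Δ θ Δ) (2S_{-2}) f = 0


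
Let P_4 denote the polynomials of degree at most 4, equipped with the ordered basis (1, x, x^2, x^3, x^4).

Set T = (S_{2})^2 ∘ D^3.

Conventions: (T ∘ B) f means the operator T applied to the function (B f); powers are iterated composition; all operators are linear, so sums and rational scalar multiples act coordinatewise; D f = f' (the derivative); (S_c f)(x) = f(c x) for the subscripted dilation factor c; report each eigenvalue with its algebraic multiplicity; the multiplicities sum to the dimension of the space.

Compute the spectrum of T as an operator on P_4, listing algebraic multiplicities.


image of 1: 0
image of x: 0
image of x^2: 0
image of x^3: 6
image of x^4: 96x
the matrix is upper triangular; its diagonal is (0, 0, 0, 0, 0)
for a triangular matrix the eigenvalues are the diagonal entries, with algebraic multiplicity their repetition count

λ = 0 (multiplicity 5)


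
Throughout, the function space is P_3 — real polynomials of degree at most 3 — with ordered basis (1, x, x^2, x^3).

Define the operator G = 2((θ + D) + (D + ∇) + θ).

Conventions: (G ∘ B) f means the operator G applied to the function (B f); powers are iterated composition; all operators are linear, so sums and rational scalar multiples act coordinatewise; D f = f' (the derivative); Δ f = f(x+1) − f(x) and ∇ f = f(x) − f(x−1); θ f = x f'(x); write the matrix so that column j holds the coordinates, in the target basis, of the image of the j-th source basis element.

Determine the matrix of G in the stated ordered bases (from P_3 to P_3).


image of 1: 0
image of x: 4x + 6
image of x^2: 8x^2 + 12x - 2
image of x^3: 12x^3 + 18x^2 - 6x + 2
each image's coordinates form column j of the matrix

the matrix is [[0, 6, -2, 2]; [0, 4, 12, -6]; [0, 0, 8, 18]; [0, 0, 0, 12]] (rows listed top to bottom)


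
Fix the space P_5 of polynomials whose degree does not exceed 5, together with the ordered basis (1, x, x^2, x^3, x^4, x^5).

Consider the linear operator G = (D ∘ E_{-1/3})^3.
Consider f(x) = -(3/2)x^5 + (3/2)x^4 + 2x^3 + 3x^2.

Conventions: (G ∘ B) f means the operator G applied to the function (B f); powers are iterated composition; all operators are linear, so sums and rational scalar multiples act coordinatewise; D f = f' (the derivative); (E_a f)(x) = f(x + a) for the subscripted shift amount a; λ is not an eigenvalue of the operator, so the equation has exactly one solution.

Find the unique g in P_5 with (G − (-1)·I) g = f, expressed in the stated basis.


write g with unknown coordinates in the stated basis and equate coefficients in (G − (-1)·I) g = f
solving from the highest basis element down gives g = -(3/2)x^5 + (3/2)x^4 + 2x^3 + 93x^2 - 216x + 114
check: G g = -90x^2 + 216x - 114
so G g − (-1)·g = -(3/2)x^5 + (3/2)x^4 + 2x^3 + 3x^2 = f ✓

the image equals g(x) = -(3/2)x^5 + (3/2)x^4 + 2x^3 + 93x^2 - 216x + 114


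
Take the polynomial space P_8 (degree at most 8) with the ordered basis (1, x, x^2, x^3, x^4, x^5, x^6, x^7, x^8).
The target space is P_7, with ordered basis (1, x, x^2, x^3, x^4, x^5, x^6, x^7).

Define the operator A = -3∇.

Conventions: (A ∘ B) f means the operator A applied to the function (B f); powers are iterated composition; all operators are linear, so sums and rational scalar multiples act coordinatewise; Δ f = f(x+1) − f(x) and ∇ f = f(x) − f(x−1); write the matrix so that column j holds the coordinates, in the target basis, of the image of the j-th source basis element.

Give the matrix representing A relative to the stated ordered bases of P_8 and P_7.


the matrix is [[0, -3, 3, -3, 3, -3, 3, -3, 3]; [0, 0, -6, 9, -12, 15, -18, 21, -24]; [0, 0, 0, -9, 18, -30, 45, -63, 84]; [0, 0, 0, 0, -12, 30, -60, 105, -168]; [0, 0, 0, 0, 0, -15, 45, -105, 210]; [0, 0, 0, 0, 0, 0, -18, 63, -168]; [0, 0, 0, 0, 0, 0, 0, -21, 84]; [0, 0, 0, 0, 0, 0, 0, 0, -24]] (rows listed top to bottom)

image of 1: 0
image of x: -3
image of x^2: -6x + 3
image of x^3: -9x^2 + 9x - 3
image of x^4: -12x^3 + 18x^2 - 12x + 3
image of x^5: -15x^4 + 30x^3 - 30x^2 + 15x - 3
image of x^6: -18x^5 + 45x^4 - 60x^3 + 45x^2 - 18x + 3
image of x^7: -21x^6 + 63x^5 - 105x^4 + 105x^3 - 63x^2 + 21x - 3
image of x^8: -24x^7 + 84x^6 - 168x^5 + 210x^4 - 168x^3 + 84x^2 - 24x + 3
each image's coordinates form column j of the matrix


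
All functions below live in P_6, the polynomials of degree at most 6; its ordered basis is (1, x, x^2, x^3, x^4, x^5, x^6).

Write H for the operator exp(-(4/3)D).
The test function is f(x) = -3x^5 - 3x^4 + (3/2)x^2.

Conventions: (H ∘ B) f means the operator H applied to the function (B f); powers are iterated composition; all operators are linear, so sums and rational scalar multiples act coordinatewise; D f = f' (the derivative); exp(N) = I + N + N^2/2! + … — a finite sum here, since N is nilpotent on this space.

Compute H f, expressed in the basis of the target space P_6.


g(x) = -3x^5 + 17x^4 - (112/3)x^3 + (731/18)x^2 - (620/27)x + 472/81

order-1 term: 20x^4 + 16x^3 - 4x
order-2 term: -(160/3)x^3 - 32x^2 + 8/3
order-3 term: (640/9)x^2 + (256/9)x
order-4 term: -(1280/27)x - 256/27
order-5 term: 1024/81
the series for exp(-(4/3)D) f terminates at order 5
exp(-(4/3)D) f = -3x^5 + 17x^4 - (112/3)x^3 + (731/18)x^2 - (620/27)x + 472/81


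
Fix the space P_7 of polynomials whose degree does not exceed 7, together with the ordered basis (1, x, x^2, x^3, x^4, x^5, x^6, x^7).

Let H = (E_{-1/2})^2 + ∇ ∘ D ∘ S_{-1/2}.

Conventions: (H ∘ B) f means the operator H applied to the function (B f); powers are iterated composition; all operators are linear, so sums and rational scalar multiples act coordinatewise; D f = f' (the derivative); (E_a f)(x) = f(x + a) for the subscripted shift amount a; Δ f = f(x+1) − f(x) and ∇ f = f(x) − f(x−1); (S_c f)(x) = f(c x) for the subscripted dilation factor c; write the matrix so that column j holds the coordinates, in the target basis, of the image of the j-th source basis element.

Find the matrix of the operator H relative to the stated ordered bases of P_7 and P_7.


the matrix is [[1, -1, 3/2, -5/8, 5/4, -27/32, 35/32, -121/128]; [0, 1, -2, 9/4, -19/4, 35/8, -207/32, 427/64]; [0, 0, 1, -3, 27/4, -145/16, 255/16, -2583/128]; [0, 0, 0, 1, -4, 75/8, -335/16, 1085/32]; [0, 0, 0, 0, 1, -5, 495/32, -4375/128]; [0, 0, 0, 0, 0, 1, -6, 1323/64]; [0, 0, 0, 0, 0, 0, 1, -7]; [0, 0, 0, 0, 0, 0, 0, 1]] (rows listed top to bottom)

image of 1: 1
image of x: x - 1
image of x^2: x^2 - 2x + 3/2
image of x^3: x^3 - 3x^2 + (9/4)x - 5/8
image of x^4: x^4 - 4x^3 + (27/4)x^2 - (19/4)x + 5/4
image of x^5: x^5 - 5x^4 + (75/8)x^3 - (145/16)x^2 + (35/8)x - 27/32
image of x^6: x^6 - 6x^5 + (495/32)x^4 - (335/16)x^3 + (255/16)x^2 - (207/32)x + 35/32
image of x^7: x^7 - 7x^6 + (1323/64)x^5 - (4375/128)x^4 + (1085/32)x^3 - (2583/128)x^2 + (427/64)x - 121/128
each image's coordinates form column j of the matrix


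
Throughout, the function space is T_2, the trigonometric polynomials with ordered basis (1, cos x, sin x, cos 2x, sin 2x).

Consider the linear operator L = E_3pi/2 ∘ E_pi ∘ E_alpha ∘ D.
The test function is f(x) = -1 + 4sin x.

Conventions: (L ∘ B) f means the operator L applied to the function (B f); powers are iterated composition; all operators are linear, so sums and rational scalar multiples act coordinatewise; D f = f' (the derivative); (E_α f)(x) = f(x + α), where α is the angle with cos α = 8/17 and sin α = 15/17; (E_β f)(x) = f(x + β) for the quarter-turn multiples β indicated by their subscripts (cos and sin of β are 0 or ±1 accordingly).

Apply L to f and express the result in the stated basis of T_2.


the result is g(x) = -(60/17)cos x - (32/17)sin x

D f = 4cos x
E_alpha D f = (32/17)cos x - (60/17)sin x
E_pi E_alpha D f = -(32/17)cos x + (60/17)sin x
E_3pi/2 E_pi E_alpha D f = -(60/17)cos x - (32/17)sin x


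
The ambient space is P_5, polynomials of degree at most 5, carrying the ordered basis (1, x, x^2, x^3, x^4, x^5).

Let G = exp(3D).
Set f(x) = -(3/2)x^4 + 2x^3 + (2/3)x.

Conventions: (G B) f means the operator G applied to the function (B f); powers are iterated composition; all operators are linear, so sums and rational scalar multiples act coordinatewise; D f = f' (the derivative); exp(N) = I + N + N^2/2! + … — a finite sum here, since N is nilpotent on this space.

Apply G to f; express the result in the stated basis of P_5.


order-1 term: -18x^3 + 18x^2 + 2
order-2 term: -81x^2 + 54x
order-3 term: -162x + 54
order-4 term: -243/2
the series for exp(3D) f terminates at order 4
exp(3D) f = -(3/2)x^4 - 16x^3 - 63x^2 - (322/3)x - 131/2

g(x) = -(3/2)x^4 - 16x^3 - 63x^2 - (322/3)x - 131/2


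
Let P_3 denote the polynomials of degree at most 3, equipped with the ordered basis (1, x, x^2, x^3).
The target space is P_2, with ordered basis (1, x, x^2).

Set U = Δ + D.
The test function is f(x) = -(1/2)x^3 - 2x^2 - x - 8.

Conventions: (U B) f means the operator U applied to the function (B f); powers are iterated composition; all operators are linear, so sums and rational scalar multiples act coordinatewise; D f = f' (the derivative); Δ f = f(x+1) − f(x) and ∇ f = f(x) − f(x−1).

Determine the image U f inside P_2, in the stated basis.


g(x) = -3x^2 - (19/2)x - 9/2

Δ f = -(3/2)x^2 - (11/2)x - 7/2
D f = -(3/2)x^2 - 4x - 1
(Δ + D) f = -3x^2 - (19/2)x - 9/2


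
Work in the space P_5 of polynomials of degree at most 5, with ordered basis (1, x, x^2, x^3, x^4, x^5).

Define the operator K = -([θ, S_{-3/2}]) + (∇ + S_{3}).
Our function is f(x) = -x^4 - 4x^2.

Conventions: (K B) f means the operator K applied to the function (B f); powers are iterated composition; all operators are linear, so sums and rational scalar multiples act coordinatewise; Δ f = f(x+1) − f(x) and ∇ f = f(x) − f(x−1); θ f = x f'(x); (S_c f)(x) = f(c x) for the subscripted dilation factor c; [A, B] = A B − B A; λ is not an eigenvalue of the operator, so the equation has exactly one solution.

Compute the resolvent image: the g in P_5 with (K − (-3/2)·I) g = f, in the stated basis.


g(x) = -(2/165)x^4 + (16/9405)x^3 - (25568/65835)x^2 + (109328/592515)x - 139052/592515

write g with unknown coordinates in the stated basis and equate coefficients in (K − (-3/2)·I) g = f
solving from the highest basis element down gives g = -(2/165)x^4 + (16/9405)x^3 - (25568/65835)x^2 + (109328/592515)x - 139052/592515
check: K g = -(54/55)x^4 - (8/3135)x^3 - (74996/21945)x^2 - (54664/197505)x + 69526/197505
so K g − (-3/2)·g = -x^4 - 4x^2 = f ✓


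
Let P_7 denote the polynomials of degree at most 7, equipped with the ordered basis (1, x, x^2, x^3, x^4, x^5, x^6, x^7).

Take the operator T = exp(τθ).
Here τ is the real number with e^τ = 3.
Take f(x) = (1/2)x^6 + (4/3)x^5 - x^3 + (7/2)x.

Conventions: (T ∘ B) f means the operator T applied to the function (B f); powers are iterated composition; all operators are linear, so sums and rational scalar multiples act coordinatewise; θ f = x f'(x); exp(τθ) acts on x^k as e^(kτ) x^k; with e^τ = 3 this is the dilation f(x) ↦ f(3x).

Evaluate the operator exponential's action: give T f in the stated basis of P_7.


g(x) = (729/2)x^6 + 324x^5 - 27x^3 + (21/2)x

exp(τθ) x^k = e^(kτ) x^k; with e^τ = 3 this sends x^k to 3^k x^k
x ↦ 3 x
x^3 ↦ 27 x^3
x^5 ↦ 243 x^5
x^6 ↦ 729 x^6
applying this coordinatewise to f: exp(τθ) f = (729/2)x^6 + 324x^5 - 27x^3 + (21/2)x


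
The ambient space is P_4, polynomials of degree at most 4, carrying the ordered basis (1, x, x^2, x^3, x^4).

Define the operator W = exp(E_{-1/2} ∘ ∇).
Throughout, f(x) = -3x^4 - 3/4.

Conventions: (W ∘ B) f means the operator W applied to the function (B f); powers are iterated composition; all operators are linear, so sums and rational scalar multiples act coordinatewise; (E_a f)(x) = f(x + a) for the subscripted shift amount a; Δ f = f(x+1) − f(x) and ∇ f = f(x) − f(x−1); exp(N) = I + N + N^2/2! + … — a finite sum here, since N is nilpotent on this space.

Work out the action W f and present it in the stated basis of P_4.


order-1 term: -12x^3 + 36x^2 - 39x + 15
order-2 term: -18x^2 + 72x - 75
order-3 term: -12x + 36
order-4 term: -3
the series for exp(E_{-1/2} ∘ ∇) f terminates at order 4
exp(E_{-1/2} ∘ ∇) f = -3x^4 - 12x^3 + 18x^2 + 21x - 111/4

the result is g(x) = -3x^4 - 12x^3 + 18x^2 + 21x - 111/4
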